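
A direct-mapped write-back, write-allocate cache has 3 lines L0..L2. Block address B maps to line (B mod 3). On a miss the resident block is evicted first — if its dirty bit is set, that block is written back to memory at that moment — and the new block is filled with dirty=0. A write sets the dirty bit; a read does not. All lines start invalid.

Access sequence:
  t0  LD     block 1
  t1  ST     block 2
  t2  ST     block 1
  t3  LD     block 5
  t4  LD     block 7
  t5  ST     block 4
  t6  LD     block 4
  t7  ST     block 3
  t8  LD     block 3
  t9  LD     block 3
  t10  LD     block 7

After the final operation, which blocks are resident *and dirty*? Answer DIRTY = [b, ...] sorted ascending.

0: R B1 → L1 miss [-]
1: W B2 → L2 miss [D]
2: W B1 → L1 hit [D]
3: R B5 → L2 miss wb→B2 [-]
4: R B7 → L1 miss wb→B1 [-]
5: W B4 → L1 miss [D]
6: R B4 → L1 hit [D]
7: W B3 → L0 miss [D]
8: R B3 → L0 hit [D]
9: R B3 → L0 hit [D]
10: R B7 → L1 miss wb→B4 [-]

DIRTY = [3]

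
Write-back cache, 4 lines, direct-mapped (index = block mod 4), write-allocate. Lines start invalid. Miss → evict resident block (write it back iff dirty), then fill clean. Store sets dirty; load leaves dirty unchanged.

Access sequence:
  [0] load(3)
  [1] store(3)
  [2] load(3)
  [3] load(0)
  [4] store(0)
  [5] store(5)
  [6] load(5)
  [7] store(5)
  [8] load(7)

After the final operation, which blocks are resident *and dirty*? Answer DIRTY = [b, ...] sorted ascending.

0: R B3 -> L3 miss  d=-]
1: W B3 -> L3 hit  d=D]
2: R B3 -> L3 hit  d=D]
3: R B0 -> L0 miss  d=-]
4: W B0 -> L0 hit  d=D]
5: W B5 -> L1 miss  d=D]
6: R B5 -> L1 hit  d=D]
7: W B5 -> L1 hit  d=D]
8: R B7 -> L3 miss wb->B3  d=-]

DIRTY = [0, 5]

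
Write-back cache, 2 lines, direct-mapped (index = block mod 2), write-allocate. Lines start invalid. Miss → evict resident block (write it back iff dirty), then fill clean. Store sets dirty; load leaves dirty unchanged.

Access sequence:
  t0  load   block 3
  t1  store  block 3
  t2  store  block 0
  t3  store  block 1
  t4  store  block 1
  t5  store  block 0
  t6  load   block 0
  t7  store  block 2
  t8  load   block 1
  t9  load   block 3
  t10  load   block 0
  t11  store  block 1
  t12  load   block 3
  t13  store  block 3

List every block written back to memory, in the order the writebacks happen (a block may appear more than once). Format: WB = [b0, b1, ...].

0: R B3 → L1 miss [-]
1: W B3 → L1 hit [D]
2: W B0 → L0 miss [D]
3: W B1 → L1 miss wb→B3 [D]
4: W B1 → L1 hit [D]
5: W B0 → L0 hit [D]
6: R B0 → L0 hit [D]
7: W B2 → L0 miss wb→B0 [D]
8: R B1 → L1 hit [D]
9: R B3 → L1 miss wb→B1 [-]
10: R B0 → L0 miss wb→B2 [-]
11: W B1 → L1 miss [D]
12: R B3 → L1 miss wb→B1 [-]
13: W B3 → L1 hit [D]

WB = [3, 0, 1, 2, 1]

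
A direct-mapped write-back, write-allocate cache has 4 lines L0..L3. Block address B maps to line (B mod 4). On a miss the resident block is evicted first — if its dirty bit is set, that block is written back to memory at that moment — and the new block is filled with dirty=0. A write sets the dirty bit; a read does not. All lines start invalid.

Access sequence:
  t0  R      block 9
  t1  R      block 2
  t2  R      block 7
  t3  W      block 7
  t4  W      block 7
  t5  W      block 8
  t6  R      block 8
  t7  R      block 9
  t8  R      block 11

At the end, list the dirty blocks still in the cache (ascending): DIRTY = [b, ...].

DIRTY = [8]

0: R B9 → L1 miss [-]
1: R B2 → L2 miss [-]
2: R B7 → L3 miss [-]
3: W B7 → L3 hit [D]
4: W B7 → L3 hit [D]
5: W B8 → L0 miss [D]
6: R B8 → L0 hit [D]
7: R B9 → L1 hit [-]
8: R B11 → L3 miss wb→B7 [-]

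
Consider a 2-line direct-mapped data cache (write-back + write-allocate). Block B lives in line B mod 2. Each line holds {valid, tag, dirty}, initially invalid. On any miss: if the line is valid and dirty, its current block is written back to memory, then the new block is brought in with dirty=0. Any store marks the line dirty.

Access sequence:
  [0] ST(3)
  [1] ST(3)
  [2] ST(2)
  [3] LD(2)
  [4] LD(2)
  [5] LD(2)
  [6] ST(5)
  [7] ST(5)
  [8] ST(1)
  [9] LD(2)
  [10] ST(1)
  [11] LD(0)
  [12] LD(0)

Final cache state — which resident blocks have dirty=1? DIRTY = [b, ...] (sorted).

DIRTY = [1]

0: W B3 -> L1 miss  d=D]
1: W B3 -> L1 hit  d=D]
2: W B2 -> L0 miss  d=D]
3: R B2 -> L0 hit  d=D]
4: R B2 -> L0 hit  d=D]
5: R B2 -> L0 hit  d=D]
6: W B5 -> L1 miss wb->B3  d=D]
7: W B5 -> L1 hit  d=D]
8: W B1 -> L1 miss wb->B5  d=D]
9: R B2 -> L0 hit  d=D]
10: W B1 -> L1 hit  d=D]
11: R B0 -> L0 miss wb->B2  d=-]
12: R B0 -> L0 hit  d=-]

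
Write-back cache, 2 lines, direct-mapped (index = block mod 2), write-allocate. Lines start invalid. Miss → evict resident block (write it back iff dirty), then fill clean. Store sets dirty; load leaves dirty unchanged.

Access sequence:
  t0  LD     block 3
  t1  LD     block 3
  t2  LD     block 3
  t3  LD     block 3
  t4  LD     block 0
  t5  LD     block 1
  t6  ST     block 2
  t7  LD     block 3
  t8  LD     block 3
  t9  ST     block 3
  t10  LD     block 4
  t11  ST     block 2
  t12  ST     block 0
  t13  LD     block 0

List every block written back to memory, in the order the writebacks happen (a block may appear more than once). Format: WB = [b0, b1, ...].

WB = [2, 2]

  0 | R B3 → L1 miss [-]
  1 | R B3 → L1 hit [-]
  2 | R B3 → L1 hit [-]
  3 | R B3 → L1 hit [-]
  4 | R B0 → L0 miss [-]
  5 | R B1 → L1 miss [-]
  6 | W B2 → L0 miss [D]
  7 | R B3 → L1 miss [-]
  8 | R B3 → L1 hit [-]
  9 | W B3 → L1 hit [D]
  10 | R B4 → L0 miss wb→B2 [-]
  11 | W B2 → L0 miss [D]
  12 | W B0 → L0 miss wb→B2 [D]
  13 | R B0 → L0 hit [D]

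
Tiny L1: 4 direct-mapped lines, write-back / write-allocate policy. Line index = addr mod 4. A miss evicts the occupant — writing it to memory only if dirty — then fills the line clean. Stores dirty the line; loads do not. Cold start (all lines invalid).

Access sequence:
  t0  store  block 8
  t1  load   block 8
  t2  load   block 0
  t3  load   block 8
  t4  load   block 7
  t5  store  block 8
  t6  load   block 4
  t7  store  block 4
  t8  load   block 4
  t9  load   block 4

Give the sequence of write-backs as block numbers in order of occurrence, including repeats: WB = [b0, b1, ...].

WB = [8, 8]

0: W B8 → L0 miss [D]
1: R B8 → L0 hit [D]
2: R B0 → L0 miss wb→B8 [-]
3: R B8 → L0 miss [-]
4: R B7 → L3 miss [-]
5: W B8 → L0 hit [D]
6: R B4 → L0 miss wb→B8 [-]
7: W B4 → L0 hit [D]
8: R B4 → L0 hit [D]
9: R B4 → L0 hit [D]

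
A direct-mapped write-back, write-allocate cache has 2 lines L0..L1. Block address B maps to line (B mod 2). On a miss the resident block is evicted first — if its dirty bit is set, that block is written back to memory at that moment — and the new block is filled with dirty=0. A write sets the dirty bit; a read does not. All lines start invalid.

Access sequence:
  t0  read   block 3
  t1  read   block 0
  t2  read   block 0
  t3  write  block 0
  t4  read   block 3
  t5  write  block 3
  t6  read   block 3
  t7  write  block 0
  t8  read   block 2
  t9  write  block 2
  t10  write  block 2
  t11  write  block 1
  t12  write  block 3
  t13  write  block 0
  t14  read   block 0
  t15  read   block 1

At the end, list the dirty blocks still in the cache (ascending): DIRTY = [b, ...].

0: R B3 → L1 miss [-]
1: R B0 → L0 miss [-]
2: R B0 → L0 hit [-]
3: W B0 → L0 hit [D]
4: R B3 → L1 hit [-]
5: W B3 → L1 hit [D]
6: R B3 → L1 hit [D]
7: W B0 → L0 hit [D]
8: R B2 → L0 miss wb→B0 [-]
9: W B2 → L0 hit [D]
10: W B2 → L0 hit [D]
11: W B1 → L1 miss wb→B3 [D]
12: W B3 → L1 miss wb→B1 [D]
13: W B0 → L0 miss wb→B2 [D]
14: R B0 → L0 hit [D]
15: R B1 → L1 miss wb→B3 [-]

DIRTY = [0]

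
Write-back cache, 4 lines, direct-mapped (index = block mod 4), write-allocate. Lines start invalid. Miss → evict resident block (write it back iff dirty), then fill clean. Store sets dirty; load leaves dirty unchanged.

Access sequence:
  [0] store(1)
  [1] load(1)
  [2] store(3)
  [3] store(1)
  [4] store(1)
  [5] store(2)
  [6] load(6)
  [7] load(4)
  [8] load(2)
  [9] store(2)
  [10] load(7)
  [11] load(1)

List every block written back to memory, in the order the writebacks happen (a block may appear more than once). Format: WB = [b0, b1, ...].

  0 | W B1 → L1 miss [D]
  1 | R B1 → L1 hit [D]
  2 | W B3 → L3 miss [D]
  3 | W B1 → L1 hit [D]
  4 | W B1 → L1 hit [D]
  5 | W B2 → L2 miss [D]
  6 | R B6 → L2 miss wb→B2 [-]
  7 | R B4 → L0 miss [-]
  8 | R B2 → L2 miss [-]
  9 | W B2 → L2 hit [D]
  10 | R B7 → L3 miss wb→B3 [-]
  11 | R B1 → L1 hit [D]

WB = [2, 3]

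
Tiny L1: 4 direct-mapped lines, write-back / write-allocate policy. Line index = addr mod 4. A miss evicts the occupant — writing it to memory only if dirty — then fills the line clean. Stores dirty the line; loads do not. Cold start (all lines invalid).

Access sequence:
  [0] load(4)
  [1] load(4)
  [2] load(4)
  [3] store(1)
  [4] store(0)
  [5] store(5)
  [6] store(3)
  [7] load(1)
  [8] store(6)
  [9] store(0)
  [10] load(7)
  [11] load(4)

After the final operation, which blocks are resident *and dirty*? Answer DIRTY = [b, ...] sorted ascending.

DIRTY = [6]

0: R B4 -> L0 miss  d=-]
1: R B4 -> L0 hit  d=-]
2: R B4 -> L0 hit  d=-]
3: W B1 -> L1 miss  d=D]
4: W B0 -> L0 miss  d=D]
5: W B5 -> L1 miss wb->B1  d=D]
6: W B3 -> L3 miss  d=D]
7: R B1 -> L1 miss wb->B5  d=-]
8: W B6 -> L2 miss  d=D]
9: W B0 -> L0 hit  d=D]
10: R B7 -> L3 miss wb->B3  d=-]
11: R B4 -> L0 miss wb->B0  d=-]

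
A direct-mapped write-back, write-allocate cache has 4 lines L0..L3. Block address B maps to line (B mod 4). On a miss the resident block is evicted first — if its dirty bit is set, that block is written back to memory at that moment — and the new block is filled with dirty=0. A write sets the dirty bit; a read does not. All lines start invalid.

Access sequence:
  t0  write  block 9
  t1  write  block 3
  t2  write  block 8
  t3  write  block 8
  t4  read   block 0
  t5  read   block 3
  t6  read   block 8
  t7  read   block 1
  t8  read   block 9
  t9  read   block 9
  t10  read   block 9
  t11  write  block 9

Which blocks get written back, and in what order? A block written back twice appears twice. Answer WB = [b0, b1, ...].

WB = [8, 9]

  0 | W B9 → L1 miss [D]
  1 | W B3 → L3 miss [D]
  2 | W B8 → L0 miss [D]
  3 | W B8 → L0 hit [D]
  4 | R B0 → L0 miss wb→B8 [-]
  5 | R B3 → L3 hit [D]
  6 | R B8 → L0 miss [-]
  7 | R B1 → L1 miss wb→B9 [-]
  8 | R B9 → L1 miss [-]
  9 | R B9 → L1 hit [-]
  10 | R B9 → L1 hit [-]
  11 | W B9 → L1 hit [D]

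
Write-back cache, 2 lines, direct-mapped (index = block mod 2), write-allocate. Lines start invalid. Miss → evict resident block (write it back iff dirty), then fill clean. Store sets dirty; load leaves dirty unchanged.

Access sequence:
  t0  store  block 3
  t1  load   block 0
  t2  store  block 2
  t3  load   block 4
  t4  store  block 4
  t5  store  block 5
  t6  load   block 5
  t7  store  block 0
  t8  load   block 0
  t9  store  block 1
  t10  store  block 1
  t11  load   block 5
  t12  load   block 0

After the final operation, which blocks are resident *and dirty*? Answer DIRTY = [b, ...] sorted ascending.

DIRTY = [0]

0: W B3 -> L1 miss  d=D]
1: R B0 -> L0 miss  d=-]
2: W B2 -> L0 miss  d=D]
3: R B4 -> L0 miss wb->B2  d=-]
4: W B4 -> L0 hit  d=D]
5: W B5 -> L1 miss wb->B3  d=D]
6: R B5 -> L1 hit  d=D]
7: W B0 -> L0 miss wb->B4  d=D]
8: R B0 -> L0 hit  d=D]
9: W B1 -> L1 miss wb->B5  d=D]
10: W B1 -> L1 hit  d=D]
11: R B5 -> L1 miss wb->B1  d=-]
12: R B0 -> L0 hit  d=D]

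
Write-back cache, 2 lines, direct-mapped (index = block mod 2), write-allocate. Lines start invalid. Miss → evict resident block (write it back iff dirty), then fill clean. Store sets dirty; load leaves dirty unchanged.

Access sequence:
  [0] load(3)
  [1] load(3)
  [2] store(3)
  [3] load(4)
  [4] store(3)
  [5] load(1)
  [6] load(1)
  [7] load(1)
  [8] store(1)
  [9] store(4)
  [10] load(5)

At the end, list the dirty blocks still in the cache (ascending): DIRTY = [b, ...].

  0 | R B3 → L1 miss [-]
  1 | R B3 → L1 hit [-]
  2 | W B3 → L1 hit [D]
  3 | R B4 → L0 miss [-]
  4 | W B3 → L1 hit [D]
  5 | R B1 → L1 miss wb→B3 [-]
  6 | R B1 → L1 hit [-]
  7 | R B1 → L1 hit [-]
  8 | W B1 → L1 hit [D]
  9 | W B4 → L0 hit [D]
  10 | R B5 → L1 miss wb→B1 [-]

DIRTY = [4]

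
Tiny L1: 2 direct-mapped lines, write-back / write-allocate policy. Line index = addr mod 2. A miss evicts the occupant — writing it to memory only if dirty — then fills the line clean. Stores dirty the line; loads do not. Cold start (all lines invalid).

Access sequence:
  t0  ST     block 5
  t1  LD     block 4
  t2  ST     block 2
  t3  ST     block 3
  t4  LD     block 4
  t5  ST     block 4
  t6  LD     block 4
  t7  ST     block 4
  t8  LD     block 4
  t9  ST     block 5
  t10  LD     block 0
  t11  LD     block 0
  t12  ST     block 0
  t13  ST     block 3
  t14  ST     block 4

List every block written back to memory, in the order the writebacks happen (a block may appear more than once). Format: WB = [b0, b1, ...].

  0 | W B5 → L1 miss [D]
  1 | R B4 → L0 miss [-]
  2 | W B2 → L0 miss [D]
  3 | W B3 → L1 miss wb→B5 [D]
  4 | R B4 → L0 miss wb→B2 [-]
  5 | W B4 → L0 hit [D]
  6 | R B4 → L0 hit [D]
  7 | W B4 → L0 hit [D]
  8 | R B4 → L0 hit [D]
  9 | W B5 → L1 miss wb→B3 [D]
  10 | R B0 → L0 miss wb→B4 [-]
  11 | R B0 → L0 hit [-]
  12 | W B0 → L0 hit [D]
  13 | W B3 → L1 miss wb→B5 [D]
  14 | W B4 → L0 miss wb→B0 [D]

WB = [5, 2, 3, 4, 5, 0]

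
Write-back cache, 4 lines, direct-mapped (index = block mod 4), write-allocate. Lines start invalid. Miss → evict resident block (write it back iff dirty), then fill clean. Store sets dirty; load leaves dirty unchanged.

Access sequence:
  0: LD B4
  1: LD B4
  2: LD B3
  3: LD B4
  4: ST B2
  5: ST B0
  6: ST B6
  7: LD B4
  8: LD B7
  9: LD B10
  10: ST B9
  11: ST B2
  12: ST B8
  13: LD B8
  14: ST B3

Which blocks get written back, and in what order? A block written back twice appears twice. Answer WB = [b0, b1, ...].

  0 | R B4 → L0 miss [-]
  1 | R B4 → L0 hit [-]
  2 | R B3 → L3 miss [-]
  3 | R B4 → L0 hit [-]
  4 | W B2 → L2 miss [D]
  5 | W B0 → L0 miss [D]
  6 | W B6 → L2 miss wb→B2 [D]
  7 | R B4 → L0 miss wb→B0 [-]
  8 | R B7 → L3 miss [-]
  9 | R B10 → L2 miss wb→B6 [-]
  10 | W B9 → L1 miss [D]
  11 | W B2 → L2 miss [D]
  12 | W B8 → L0 miss [D]
  13 | R B8 → L0 hit [D]
  14 | W B3 → L3 miss [D]

WB = [2, 0, 6]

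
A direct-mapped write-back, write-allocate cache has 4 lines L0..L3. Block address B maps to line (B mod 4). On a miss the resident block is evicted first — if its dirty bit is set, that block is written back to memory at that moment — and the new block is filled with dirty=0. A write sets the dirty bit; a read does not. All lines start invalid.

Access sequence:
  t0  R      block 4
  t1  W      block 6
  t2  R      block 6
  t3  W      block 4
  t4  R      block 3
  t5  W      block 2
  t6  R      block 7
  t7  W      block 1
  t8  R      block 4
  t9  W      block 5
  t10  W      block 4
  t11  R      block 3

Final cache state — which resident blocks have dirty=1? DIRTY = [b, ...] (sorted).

DIRTY = [2, 4, 5]

0: R B4 -> L0 miss  d=-]
1: W B6 -> L2 miss  d=D]
2: R B6 -> L2 hit  d=D]
3: W B4 -> L0 hit  d=D]
4: R B3 -> L3 miss  d=-]
5: W B2 -> L2 miss wb->B6  d=D]
6: R B7 -> L3 miss  d=-]
7: W B1 -> L1 miss  d=D]
8: R B4 -> L0 hit  d=D]
9: W B5 -> L1 miss wb->B1  d=D]
10: W B4 -> L0 hit  d=D]
11: R B3 -> L3 miss  d=-]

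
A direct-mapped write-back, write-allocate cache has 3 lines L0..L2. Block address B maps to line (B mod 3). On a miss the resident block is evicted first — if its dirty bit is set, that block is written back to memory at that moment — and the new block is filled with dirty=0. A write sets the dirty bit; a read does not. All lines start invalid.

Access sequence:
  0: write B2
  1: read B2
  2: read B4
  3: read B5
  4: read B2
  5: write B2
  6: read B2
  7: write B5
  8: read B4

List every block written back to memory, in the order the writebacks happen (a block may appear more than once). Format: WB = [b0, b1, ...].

WB = [2, 2]

0: W B2 → L2 miss [D]
1: R B2 → L2 hit [D]
2: R B4 → L1 miss [-]
3: R B5 → L2 miss wb→B2 [-]
4: R B2 → L2 miss [-]
5: W B2 → L2 hit [D]
6: R B2 → L2 hit [D]
7: W B5 → L2 miss wb→B2 [D]
8: R B4 → L1 hit [-]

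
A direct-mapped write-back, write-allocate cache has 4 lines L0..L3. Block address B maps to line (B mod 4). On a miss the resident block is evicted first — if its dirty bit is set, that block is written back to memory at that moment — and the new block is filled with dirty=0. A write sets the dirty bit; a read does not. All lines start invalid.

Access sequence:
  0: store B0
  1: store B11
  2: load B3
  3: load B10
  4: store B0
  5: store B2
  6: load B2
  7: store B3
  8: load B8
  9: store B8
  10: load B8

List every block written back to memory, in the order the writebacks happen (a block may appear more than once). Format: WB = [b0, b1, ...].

0: W B0 → L0 miss [D]
1: W B11 → L3 miss [D]
2: R B3 → L3 miss wb→B11 [-]
3: R B10 → L2 miss [-]
4: W B0 → L0 hit [D]
5: W B2 → L2 miss [D]
6: R B2 → L2 hit [D]
7: W B3 → L3 hit [D]
8: R B8 → L0 miss wb→B0 [-]
9: W B8 → L0 hit [D]
10: R B8 → L0 hit [D]

WB = [11, 0]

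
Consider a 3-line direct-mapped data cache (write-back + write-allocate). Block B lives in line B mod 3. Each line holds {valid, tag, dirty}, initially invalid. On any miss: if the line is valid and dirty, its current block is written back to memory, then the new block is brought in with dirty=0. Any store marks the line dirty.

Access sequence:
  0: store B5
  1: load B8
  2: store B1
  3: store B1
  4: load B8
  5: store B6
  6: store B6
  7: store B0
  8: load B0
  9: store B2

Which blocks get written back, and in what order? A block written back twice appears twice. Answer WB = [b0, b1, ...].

0: W B5 → L2 miss [D]
1: R B8 → L2 miss wb→B5 [-]
2: W B1 → L1 miss [D]
3: W B1 → L1 hit [D]
4: R B8 → L2 hit [-]
5: W B6 → L0 miss [D]
6: W B6 → L0 hit [D]
7: W B0 → L0 miss wb→B6 [D]
8: R B0 → L0 hit [D]
9: W B2 → L2 miss [D]

WB = [5, 6]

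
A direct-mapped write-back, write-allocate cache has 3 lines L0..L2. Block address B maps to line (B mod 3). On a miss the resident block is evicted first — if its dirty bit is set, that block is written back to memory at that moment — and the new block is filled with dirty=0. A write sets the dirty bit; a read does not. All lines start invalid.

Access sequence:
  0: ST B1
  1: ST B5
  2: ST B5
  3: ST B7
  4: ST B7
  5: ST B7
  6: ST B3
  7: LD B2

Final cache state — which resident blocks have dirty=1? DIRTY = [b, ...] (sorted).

DIRTY = [3, 7]

0: W B1 -> L1 miss  d=D]
1: W B5 -> L2 miss  d=D]
2: W B5 -> L2 hit  d=D]
3: W B7 -> L1 miss wb->B1  d=D]
4: W B7 -> L1 hit  d=D]
5: W B7 -> L1 hit  d=D]
6: W B3 -> L0 miss  d=D]
7: R B2 -> L2 miss wb->B5  d=-]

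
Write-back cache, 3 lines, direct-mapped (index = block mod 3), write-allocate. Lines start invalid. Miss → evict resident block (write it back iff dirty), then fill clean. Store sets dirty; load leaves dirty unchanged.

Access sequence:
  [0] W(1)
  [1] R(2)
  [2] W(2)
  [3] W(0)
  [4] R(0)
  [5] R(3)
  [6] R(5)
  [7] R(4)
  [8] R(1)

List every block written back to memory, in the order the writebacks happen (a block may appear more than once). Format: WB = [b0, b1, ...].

WB = [0, 2, 1]

0: W B1 → L1 miss [D]
1: R B2 → L2 miss [-]
2: W B2 → L2 hit [D]
3: W B0 → L0 miss [D]
4: R B0 → L0 hit [D]
5: R B3 → L0 miss wb→B0 [-]
6: R B5 → L2 miss wb→B2 [-]
7: R B4 → L1 miss wb→B1 [-]
8: R B1 → L1 miss [-]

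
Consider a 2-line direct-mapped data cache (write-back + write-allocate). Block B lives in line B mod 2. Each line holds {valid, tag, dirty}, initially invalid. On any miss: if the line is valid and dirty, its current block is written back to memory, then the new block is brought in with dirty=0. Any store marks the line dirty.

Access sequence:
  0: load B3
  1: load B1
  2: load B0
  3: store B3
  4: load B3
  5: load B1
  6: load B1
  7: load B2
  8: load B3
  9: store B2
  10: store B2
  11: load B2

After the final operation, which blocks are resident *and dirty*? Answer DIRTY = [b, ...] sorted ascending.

DIRTY = [2]

0: R B3 → L1 miss [-]
1: R B1 → L1 miss [-]
2: R B0 → L0 miss [-]
3: W B3 → L1 miss [D]
4: R B3 → L1 hit [D]
5: R B1 → L1 miss wb→B3 [-]
6: R B1 → L1 hit [-]
7: R B2 → L0 miss [-]
8: R B3 → L1 miss [-]
9: W B2 → L0 hit [D]
10: W B2 → L0 hit [D]
11: R B2 → L0 hit [D]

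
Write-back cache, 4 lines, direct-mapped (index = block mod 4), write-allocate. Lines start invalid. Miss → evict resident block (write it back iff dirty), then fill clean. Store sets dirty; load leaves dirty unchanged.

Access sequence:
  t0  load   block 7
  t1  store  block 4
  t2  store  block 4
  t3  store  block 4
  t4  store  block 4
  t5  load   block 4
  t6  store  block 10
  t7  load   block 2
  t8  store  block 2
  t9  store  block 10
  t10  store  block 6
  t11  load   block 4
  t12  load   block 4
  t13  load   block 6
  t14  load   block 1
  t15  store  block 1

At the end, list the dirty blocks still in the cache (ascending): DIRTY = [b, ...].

DIRTY = [1, 4, 6]

0: R B7 -> L3 miss  d=-]
1: W B4 -> L0 miss  d=D]
2: W B4 -> L0 hit  d=D]
3: W B4 -> L0 hit  d=D]
4: W B4 -> L0 hit  d=D]
5: R B4 -> L0 hit  d=D]
6: W B10 -> L2 miss  d=D]
7: R B2 -> L2 miss wb->B10  d=-]
8: W B2 -> L2 hit  d=D]
9: W B10 -> L2 miss wb->B2  d=D]
10: W B6 -> L2 miss wb->B10  d=D]
11: R B4 -> L0 hit  d=D]
12: R B4 -> L0 hit  d=D]
13: R B6 -> L2 hit  d=D]
14: R B1 -> L1 miss  d=-]
15: W B1 -> L1 hit  d=D]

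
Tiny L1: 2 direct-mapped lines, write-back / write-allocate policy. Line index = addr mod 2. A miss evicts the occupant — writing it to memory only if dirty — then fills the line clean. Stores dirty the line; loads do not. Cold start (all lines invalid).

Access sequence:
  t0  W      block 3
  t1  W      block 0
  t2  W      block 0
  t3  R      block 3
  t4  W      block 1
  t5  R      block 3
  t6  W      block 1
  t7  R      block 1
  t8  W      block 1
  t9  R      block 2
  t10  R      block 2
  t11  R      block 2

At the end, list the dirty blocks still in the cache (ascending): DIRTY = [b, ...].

DIRTY = [1]

  0 | W B3 → L1 miss [D]
  1 | W B0 → L0 miss [D]
  2 | W B0 → L0 hit [D]
  3 | R B3 → L1 hit [D]
  4 | W B1 → L1 miss wb→B3 [D]
  5 | R B3 → L1 miss wb→B1 [-]
  6 | W B1 → L1 miss [D]
  7 | R B1 → L1 hit [D]
  8 | W B1 → L1 hit [D]
  9 | R B2 → L0 miss wb→B0 [-]
  10 | R B2 → L0 hit [-]
  11 | R B2 → L0 hit [-]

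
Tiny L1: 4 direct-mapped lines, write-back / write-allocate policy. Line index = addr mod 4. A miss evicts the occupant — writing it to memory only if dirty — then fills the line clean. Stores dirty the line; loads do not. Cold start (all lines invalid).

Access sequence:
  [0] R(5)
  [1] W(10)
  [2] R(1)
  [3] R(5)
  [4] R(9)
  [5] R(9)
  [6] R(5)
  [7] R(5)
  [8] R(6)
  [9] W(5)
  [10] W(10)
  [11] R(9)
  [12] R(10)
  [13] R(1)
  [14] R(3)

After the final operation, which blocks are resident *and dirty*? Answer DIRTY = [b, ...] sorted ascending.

DIRTY = [10]

  0 | R B5 → L1 miss [-]
  1 | W B10 → L2 miss [D]
  2 | R B1 → L1 miss [-]
  3 | R B5 → L1 miss [-]
  4 | R B9 → L1 miss [-]
  5 | R B9 → L1 hit [-]
  6 | R B5 → L1 miss [-]
  7 | R B5 → L1 hit [-]
  8 | R B6 → L2 miss wb→B10 [-]
  9 | W B5 → L1 hit [D]
  10 | W B10 → L2 miss [D]
  11 | R B9 → L1 miss wb→B5 [-]
  12 | R B10 → L2 hit [D]
  13 | R B1 → L1 miss [-]
  14 | R B3 → L3 miss [-]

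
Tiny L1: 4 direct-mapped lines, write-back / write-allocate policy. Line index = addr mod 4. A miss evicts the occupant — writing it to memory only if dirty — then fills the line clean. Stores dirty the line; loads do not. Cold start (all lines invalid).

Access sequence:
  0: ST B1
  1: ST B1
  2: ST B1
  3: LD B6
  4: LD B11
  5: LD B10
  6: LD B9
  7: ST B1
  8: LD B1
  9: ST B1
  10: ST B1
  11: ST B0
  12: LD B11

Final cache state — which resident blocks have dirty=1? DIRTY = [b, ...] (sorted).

  0 | W B1 → L1 miss [D]
  1 | W B1 → L1 hit [D]
  2 | W B1 → L1 hit [D]
  3 | R B6 → L2 miss [-]
  4 | R B11 → L3 miss [-]
  5 | R B10 → L2 miss [-]
  6 | R B9 → L1 miss wb→B1 [-]
  7 | W B1 → L1 miss [D]
  8 | R B1 → L1 hit [D]
  9 | W B1 → L1 hit [D]
  10 | W B1 → L1 hit [D]
  11 | W B0 → L0 miss [D]
  12 | R B11 → L3 hit [-]

DIRTY = [0, 1]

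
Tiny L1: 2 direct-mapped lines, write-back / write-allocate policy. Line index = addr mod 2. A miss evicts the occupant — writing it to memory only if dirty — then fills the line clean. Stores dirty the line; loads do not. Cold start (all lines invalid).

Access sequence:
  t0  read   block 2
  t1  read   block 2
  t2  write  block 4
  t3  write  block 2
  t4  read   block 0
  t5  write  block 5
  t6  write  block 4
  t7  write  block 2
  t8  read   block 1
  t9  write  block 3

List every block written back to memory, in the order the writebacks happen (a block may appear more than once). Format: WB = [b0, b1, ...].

0: R B2 -> L0 miss  d=-]
1: R B2 -> L0 hit  d=-]
2: W B4 -> L0 miss  d=D]
3: W B2 -> L0 miss wb->B4  d=D]
4: R B0 -> L0 miss wb->B2  d=-]
5: W B5 -> L1 miss  d=D]
6: W B4 -> L0 miss  d=D]
7: W B2 -> L0 miss wb->B4  d=D]
8: R B1 -> L1 miss wb->B5  d=-]
9: W B3 -> L1 miss  d=D]

WB = [4, 2, 4, 5]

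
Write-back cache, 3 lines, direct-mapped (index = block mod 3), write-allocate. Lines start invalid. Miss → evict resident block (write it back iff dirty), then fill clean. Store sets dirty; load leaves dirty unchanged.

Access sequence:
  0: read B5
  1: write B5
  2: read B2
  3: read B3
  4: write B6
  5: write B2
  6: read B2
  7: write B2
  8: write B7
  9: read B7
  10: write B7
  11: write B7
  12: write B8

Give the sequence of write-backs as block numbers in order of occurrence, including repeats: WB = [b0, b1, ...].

WB = [5, 2]

0: R B5 -> L2 miss  d=-]
1: W B5 -> L2 hit  d=D]
2: R B2 -> L2 miss wb->B5  d=-]
3: R B3 -> L0 miss  d=-]
4: W B6 -> L0 miss  d=D]
5: W B2 -> L2 hit  d=D]
6: R B2 -> L2 hit  d=D]
7: W B2 -> L2 hit  d=D]
8: W B7 -> L1 miss  d=D]
9: R B7 -> L1 hit  d=D]
10: W B7 -> L1 hit  d=D]
11: W B7 -> L1 hit  d=D]
12: W B8 -> L2 miss wb->B2  d=D]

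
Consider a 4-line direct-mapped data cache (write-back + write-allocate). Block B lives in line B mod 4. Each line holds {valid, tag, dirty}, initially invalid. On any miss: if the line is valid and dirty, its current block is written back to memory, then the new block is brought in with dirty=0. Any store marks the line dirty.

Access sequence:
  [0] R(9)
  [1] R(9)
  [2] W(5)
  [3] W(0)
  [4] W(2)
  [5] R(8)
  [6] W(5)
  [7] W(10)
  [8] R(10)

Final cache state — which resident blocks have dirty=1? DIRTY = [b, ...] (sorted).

DIRTY = [5, 10]

0: R B9 → L1 miss [-]
1: R B9 → L1 hit [-]
2: W B5 → L1 miss [D]
3: W B0 → L0 miss [D]
4: W B2 → L2 miss [D]
5: R B8 → L0 miss wb→B0 [-]
6: W B5 → L1 hit [D]
7: W B10 → L2 miss wb→B2 [D]
8: R B10 → L2 hit [D]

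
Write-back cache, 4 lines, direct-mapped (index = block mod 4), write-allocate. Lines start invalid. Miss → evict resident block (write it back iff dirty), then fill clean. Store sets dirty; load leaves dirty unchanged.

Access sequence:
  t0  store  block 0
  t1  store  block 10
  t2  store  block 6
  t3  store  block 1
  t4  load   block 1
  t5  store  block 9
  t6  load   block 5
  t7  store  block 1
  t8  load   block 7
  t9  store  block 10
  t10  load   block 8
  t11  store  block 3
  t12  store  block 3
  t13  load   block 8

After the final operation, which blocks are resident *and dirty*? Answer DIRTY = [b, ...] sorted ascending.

0: W B0 -> L0 miss  d=D]
1: W B10 -> L2 miss  d=D]
2: W B6 -> L2 miss wb->B10  d=D]
3: W B1 -> L1 miss  d=D]
4: R B1 -> L1 hit  d=D]
5: W B9 -> L1 miss wb->B1  d=D]
6: R B5 -> L1 miss wb->B9  d=-]
7: W B1 -> L1 miss  d=D]
8: R B7 -> L3 miss  d=-]
9: W B10 -> L2 miss wb->B6  d=D]
10: R B8 -> L0 miss wb->B0  d=-]
11: W B3 -> L3 miss  d=D]
12: W B3 -> L3 hit  d=D]
13: R B8 -> L0 hit  d=-]

DIRTY = [1, 3, 10]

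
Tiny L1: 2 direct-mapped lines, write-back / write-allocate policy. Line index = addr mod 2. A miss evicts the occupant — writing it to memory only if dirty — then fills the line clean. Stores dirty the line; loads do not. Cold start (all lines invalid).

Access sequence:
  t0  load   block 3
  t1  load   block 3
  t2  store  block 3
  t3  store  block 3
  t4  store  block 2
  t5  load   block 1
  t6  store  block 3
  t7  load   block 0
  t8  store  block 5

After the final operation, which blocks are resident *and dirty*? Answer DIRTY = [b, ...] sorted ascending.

DIRTY = [5]

0: R B3 → L1 miss [-]
1: R B3 → L1 hit [-]
2: W B3 → L1 hit [D]
3: W B3 → L1 hit [D]
4: W B2 → L0 miss [D]
5: R B1 → L1 miss wb→B3 [-]
6: W B3 → L1 miss [D]
7: R B0 → L0 miss wb→B2 [-]
8: W B5 → L1 miss wb→B3 [D]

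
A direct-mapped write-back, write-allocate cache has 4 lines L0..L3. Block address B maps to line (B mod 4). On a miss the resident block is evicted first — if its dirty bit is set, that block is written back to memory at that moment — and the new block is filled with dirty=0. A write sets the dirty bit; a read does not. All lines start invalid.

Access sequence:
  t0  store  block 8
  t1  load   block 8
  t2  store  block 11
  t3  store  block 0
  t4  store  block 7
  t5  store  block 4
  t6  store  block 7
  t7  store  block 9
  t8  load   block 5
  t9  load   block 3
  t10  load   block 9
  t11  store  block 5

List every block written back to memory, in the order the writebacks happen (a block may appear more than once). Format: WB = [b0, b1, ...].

0: W B8 -> L0 miss  d=D]
1: R B8 -> L0 hit  d=D]
2: W B11 -> L3 miss  d=D]
3: W B0 -> L0 miss wb->B8  d=D]
4: W B7 -> L3 miss wb->B11  d=D]
5: W B4 -> L0 miss wb->B0  d=D]
6: W B7 -> L3 hit  d=D]
7: W B9 -> L1 miss  d=D]
8: R B5 -> L1 miss wb->B9  d=-]
9: R B3 -> L3 miss wb->B7  d=-]
10: R B9 -> L1 miss  d=-]
11: W B5 -> L1 miss  d=D]

WB = [8, 11, 0, 9, 7]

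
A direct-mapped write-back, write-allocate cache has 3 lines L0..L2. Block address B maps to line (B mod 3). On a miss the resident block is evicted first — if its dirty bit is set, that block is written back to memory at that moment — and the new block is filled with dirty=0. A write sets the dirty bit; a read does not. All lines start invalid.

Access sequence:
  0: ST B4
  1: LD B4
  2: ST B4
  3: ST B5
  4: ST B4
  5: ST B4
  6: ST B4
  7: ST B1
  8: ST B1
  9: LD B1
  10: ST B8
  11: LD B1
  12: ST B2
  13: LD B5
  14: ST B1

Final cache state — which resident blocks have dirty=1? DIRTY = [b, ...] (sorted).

  0 | W B4 → L1 miss [D]
  1 | R B4 → L1 hit [D]
  2 | W B4 → L1 hit [D]
  3 | W B5 → L2 miss [D]
  4 | W B4 → L1 hit [D]
  5 | W B4 → L1 hit [D]
  6 | W B4 → L1 hit [D]
  7 | W B1 → L1 miss wb→B4 [D]
  8 | W B1 → L1 hit [D]
  9 | R B1 → L1 hit [D]
  10 | W B8 → L2 miss wb→B5 [D]
  11 | R B1 → L1 hit [D]
  12 | W B2 → L2 miss wb→B8 [D]
  13 | R B5 → L2 miss wb→B2 [-]
  14 | W B1 → L1 hit [D]

DIRTY = [1]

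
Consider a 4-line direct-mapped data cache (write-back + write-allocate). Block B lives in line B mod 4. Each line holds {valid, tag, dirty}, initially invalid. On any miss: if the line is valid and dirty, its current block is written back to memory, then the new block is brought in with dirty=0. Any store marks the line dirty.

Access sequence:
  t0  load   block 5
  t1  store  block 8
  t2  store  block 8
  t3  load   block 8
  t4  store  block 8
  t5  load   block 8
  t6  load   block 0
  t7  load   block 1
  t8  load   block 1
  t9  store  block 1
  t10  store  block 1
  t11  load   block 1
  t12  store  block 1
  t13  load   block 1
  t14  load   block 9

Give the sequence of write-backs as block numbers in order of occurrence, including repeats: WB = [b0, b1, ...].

WB = [8, 1]

  0 | R B5 → L1 miss [-]
  1 | W B8 → L0 miss [D]
  2 | W B8 → L0 hit [D]
  3 | R B8 → L0 hit [D]
  4 | W B8 → L0 hit [D]
  5 | R B8 → L0 hit [D]
  6 | R B0 → L0 miss wb→B8 [-]
  7 | R B1 → L1 miss [-]
  8 | R B1 → L1 hit [-]
  9 | W B1 → L1 hit [D]
  10 | W B1 → L1 hit [D]
  11 | R B1 → L1 hit [D]
  12 | W B1 → L1 hit [D]
  13 | R B1 → L1 hit [D]
  14 | R B9 → L1 miss wb→B1 [-]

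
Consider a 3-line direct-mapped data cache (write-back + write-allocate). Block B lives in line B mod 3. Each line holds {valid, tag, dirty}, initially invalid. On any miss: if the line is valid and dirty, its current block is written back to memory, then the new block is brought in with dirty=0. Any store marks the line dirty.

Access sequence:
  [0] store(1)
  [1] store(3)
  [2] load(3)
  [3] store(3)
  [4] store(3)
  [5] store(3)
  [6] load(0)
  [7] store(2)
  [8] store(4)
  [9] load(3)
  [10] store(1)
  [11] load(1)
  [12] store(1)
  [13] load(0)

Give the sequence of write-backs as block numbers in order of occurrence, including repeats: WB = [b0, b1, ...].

WB = [3, 1, 4]

0: W B1 → L1 miss [D]
1: W B3 → L0 miss [D]
2: R B3 → L0 hit [D]
3: W B3 → L0 hit [D]
4: W B3 → L0 hit [D]
5: W B3 → L0 hit [D]
6: R B0 → L0 miss wb→B3 [-]
7: W B2 → L2 miss [D]
8: W B4 → L1 miss wb→B1 [D]
9: R B3 → L0 miss [-]
10: W B1 → L1 miss wb→B4 [D]
11: R B1 → L1 hit [D]
12: W B1 → L1 hit [D]
13: R B0 → L0 miss [-]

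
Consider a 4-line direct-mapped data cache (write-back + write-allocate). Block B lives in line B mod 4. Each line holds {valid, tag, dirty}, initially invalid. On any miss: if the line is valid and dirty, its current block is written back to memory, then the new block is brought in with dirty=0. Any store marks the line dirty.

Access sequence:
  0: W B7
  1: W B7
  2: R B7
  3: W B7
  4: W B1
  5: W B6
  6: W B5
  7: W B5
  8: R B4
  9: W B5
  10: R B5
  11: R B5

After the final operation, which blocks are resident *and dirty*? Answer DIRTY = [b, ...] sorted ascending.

DIRTY = [5, 6, 7]

  0 | W B7 → L3 miss [D]
  1 | W B7 → L3 hit [D]
  2 | R B7 → L3 hit [D]
  3 | W B7 → L3 hit [D]
  4 | W B1 → L1 miss [D]
  5 | W B6 → L2 miss [D]
  6 | W B5 → L1 miss wb→B1 [D]
  7 | W B5 → L1 hit [D]
  8 | R B4 → L0 miss [-]
  9 | W B5 → L1 hit [D]
  10 | R B5 → L1 hit [D]
  11 | R B5 → L1 hit [D]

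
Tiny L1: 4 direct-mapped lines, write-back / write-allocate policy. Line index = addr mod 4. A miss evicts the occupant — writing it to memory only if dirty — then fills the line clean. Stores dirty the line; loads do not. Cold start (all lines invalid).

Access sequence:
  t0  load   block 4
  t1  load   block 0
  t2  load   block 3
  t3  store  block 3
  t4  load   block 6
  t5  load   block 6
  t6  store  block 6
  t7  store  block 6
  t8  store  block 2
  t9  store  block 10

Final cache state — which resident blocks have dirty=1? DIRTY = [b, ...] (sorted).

  0 | R B4 → L0 miss [-]
  1 | R B0 → L0 miss [-]
  2 | R B3 → L3 miss [-]
  3 | W B3 → L3 hit [D]
  4 | R B6 → L2 miss [-]
  5 | R B6 → L2 hit [-]
  6 | W B6 → L2 hit [D]
  7 | W B6 → L2 hit [D]
  8 | W B2 → L2 miss wb→B6 [D]
  9 | W B10 → L2 miss wb→B2 [D]

DIRTY = [3, 10]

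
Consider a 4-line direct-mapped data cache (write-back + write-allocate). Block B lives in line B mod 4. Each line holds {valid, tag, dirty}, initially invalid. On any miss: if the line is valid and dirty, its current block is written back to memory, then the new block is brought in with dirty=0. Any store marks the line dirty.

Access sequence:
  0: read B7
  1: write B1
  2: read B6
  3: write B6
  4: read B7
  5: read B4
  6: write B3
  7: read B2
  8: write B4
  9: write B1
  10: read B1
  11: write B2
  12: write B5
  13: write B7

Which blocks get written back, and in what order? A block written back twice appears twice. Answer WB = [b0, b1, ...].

0: R B7 → L3 miss [-]
1: W B1 → L1 miss [D]
2: R B6 → L2 miss [-]
3: W B6 → L2 hit [D]
4: R B7 → L3 hit [-]
5: R B4 → L0 miss [-]
6: W B3 → L3 miss [D]
7: R B2 → L2 miss wb→B6 [-]
8: W B4 → L0 hit [D]
9: W B1 → L1 hit [D]
10: R B1 → L1 hit [D]
11: W B2 → L2 hit [D]
12: W B5 → L1 miss wb→B1 [D]
13: W B7 → L3 miss wb→B3 [D]

WB = [6, 1, 3]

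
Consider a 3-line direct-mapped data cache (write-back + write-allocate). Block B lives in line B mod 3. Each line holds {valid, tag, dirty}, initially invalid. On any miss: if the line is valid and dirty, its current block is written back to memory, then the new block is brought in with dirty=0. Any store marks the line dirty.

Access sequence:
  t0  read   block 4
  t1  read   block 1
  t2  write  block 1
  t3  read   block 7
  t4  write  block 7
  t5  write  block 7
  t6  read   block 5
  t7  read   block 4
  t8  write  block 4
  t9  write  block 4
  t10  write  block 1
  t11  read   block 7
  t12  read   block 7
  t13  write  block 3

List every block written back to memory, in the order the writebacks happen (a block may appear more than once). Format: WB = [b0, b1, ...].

  0 | R B4 → L1 miss [-]
  1 | R B1 → L1 miss [-]
  2 | W B1 → L1 hit [D]
  3 | R B7 → L1 miss wb→B1 [-]
  4 | W B7 → L1 hit [D]
  5 | W B7 → L1 hit [D]
  6 | R B5 → L2 miss [-]
  7 | R B4 → L1 miss wb→B7 [-]
  8 | W B4 → L1 hit [D]
  9 | W B4 → L1 hit [D]
  10 | W B1 → L1 miss wb→B4 [D]
  11 | R B7 → L1 miss wb→B1 [-]
  12 | R B7 → L1 hit [-]
  13 | W B3 → L0 miss [D]

WB = [1, 7, 4, 1]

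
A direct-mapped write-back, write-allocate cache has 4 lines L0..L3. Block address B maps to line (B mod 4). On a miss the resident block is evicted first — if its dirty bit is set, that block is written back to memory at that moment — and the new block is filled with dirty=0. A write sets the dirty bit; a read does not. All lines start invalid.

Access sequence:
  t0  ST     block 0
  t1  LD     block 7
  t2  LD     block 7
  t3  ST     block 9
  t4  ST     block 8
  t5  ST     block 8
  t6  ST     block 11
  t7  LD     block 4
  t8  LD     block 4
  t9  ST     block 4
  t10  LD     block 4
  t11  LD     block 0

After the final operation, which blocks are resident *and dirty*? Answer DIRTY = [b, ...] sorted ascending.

0: W B0 -> L0 miss  d=D]
1: R B7 -> L3 miss  d=-]
2: R B7 -> L3 hit  d=-]
3: W B9 -> L1 miss  d=D]
4: W B8 -> L0 miss wb->B0  d=D]
5: W B8 -> L0 hit  d=D]
6: W B11 -> L3 miss  d=D]
7: R B4 -> L0 miss wb->B8  d=-]
8: R B4 -> L0 hit  d=-]
9: W B4 -> L0 hit  d=D]
10: R B4 -> L0 hit  d=D]
11: R B0 -> L0 miss wb->B4  d=-]

DIRTY = [9, 11]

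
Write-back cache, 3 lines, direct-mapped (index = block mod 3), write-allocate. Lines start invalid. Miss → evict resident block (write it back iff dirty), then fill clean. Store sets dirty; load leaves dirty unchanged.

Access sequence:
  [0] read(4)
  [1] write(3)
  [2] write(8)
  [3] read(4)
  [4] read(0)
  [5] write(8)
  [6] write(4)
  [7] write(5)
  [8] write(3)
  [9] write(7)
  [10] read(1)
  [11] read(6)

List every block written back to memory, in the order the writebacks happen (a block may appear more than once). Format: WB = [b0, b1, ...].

WB = [3, 8, 4, 7, 3]

  0 | R B4 → L1 miss [-]
  1 | W B3 → L0 miss [D]
  2 | W B8 → L2 miss [D]
  3 | R B4 → L1 hit [-]
  4 | R B0 → L0 miss wb→B3 [-]
  5 | W B8 → L2 hit [D]
  6 | W B4 → L1 hit [D]
  7 | W B5 → L2 miss wb→B8 [D]
  8 | W B3 → L0 miss [D]
  9 | W B7 → L1 miss wb→B4 [D]
  10 | R B1 → L1 miss wb→B7 [-]
  11 | R B6 → L0 miss wb→B3 [-]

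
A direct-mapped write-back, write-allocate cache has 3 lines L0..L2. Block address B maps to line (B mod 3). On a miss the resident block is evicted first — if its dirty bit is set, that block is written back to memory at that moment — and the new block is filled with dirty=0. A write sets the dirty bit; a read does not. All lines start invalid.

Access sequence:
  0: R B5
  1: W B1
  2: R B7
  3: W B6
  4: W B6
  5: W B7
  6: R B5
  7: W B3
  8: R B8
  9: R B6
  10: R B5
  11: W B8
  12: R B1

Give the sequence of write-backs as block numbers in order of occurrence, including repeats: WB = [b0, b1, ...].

  0 | R B5 → L2 miss [-]
  1 | W B1 → L1 miss [D]
  2 | R B7 → L1 miss wb→B1 [-]
  3 | W B6 → L0 miss [D]
  4 | W B6 → L0 hit [D]
  5 | W B7 → L1 hit [D]
  6 | R B5 → L2 hit [-]
  7 | W B3 → L0 miss wb→B6 [D]
  8 | R B8 → L2 miss [-]
  9 | R B6 → L0 miss wb→B3 [-]
  10 | R B5 → L2 miss [-]
  11 | W B8 → L2 miss [D]
  12 | R B1 → L1 miss wb→B7 [-]

WB = [1, 6, 3, 7]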